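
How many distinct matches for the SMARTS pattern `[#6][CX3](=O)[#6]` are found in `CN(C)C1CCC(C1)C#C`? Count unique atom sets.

[#6][CX3](=O)[#6] is the SMARTS for a ketone: a carbonyl carbon (no H) flanked by two carbons.
No fragment in the molecule satisfies every constraint, giving 0 matches.

0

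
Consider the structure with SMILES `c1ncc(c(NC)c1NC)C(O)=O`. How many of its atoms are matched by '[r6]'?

The query [r6] means: r6 matches atoms in a six-membered ring.
Check the 13 heavy atoms by environment: 1× n (aromatic, in 6-ring) → match; 5× c (aromatic, in 6-ring) → match; 2× N (acyclic) → no; 3× C (acyclic) → no; 2× O (acyclic) → no.
Summing the matching environments: 1 + 5 = 6 matching atoms.

6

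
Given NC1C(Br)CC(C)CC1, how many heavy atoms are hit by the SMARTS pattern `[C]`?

7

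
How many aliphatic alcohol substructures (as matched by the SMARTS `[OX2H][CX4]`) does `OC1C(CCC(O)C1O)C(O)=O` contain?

3

[OX2H][CX4] is the SMARTS for an aliphatic alcohol: a hydroxyl oxygen bound to an sp3 (X4) carbon.
The molecule carries 3 separate instances of a hydroxyl group (-OH) meeting every constraint; each maps to a distinct set of atoms, giving 3 matches.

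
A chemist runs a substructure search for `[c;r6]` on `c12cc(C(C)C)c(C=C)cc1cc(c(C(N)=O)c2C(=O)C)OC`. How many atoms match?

10

The query [c;r6] means: aromatic carbon that belongs to a six-membered ring.
Check the 23 heavy atoms by environment: 10× c (aromatic, in 6-ring) → match; 9× C (acyclic) → no; 3× O (acyclic) → no; 1× N (acyclic) → no.
That gives 10 matching atoms.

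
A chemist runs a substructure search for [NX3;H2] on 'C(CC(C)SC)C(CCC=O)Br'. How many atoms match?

0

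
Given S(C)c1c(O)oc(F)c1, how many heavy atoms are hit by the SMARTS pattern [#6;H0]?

Check the 9 heavy atoms by environment: 1× o (aromatic, H0) → no; 3× c (aromatic, H0) → match; 1× c (aromatic, H1) → no; 1× S (H0) → no; 1× C (H3) → no; 1× F (H0) → no; 1× O (H1) → no.
That gives 3 matching atoms.

3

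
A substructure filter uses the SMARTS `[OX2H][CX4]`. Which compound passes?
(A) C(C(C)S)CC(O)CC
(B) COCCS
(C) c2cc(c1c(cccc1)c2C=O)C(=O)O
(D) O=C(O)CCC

A

[OX2H][CX4] describes a hydroxyl oxygen bound to an sp3 (X4) carbon (an aliphatic alcohol).
(A) contains a hydroxyl group (-OH), which satisfies every atom and bond constraint.
(B) has a methoxy ether (-OCH3) but the oxygen has H0 (ether), not H1.
(C) has a carboxylic acid group (-C(=O)OH) but the -OH is on a CX3 carbonyl carbon, not a CX4 carbon.
(D) has a carboxylic acid group (-C(=O)OH) but the -OH is on a CX3 carbonyl carbon, not a CX4 carbon.
So the answer is (A).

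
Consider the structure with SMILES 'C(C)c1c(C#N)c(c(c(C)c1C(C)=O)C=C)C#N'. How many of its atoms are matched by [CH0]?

3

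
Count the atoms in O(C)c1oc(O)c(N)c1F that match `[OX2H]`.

The query [OX2H] means: aliphatic oxygen with two connections, one of which is H — an -OH oxygen.
Check the 10 heavy atoms by environment: 1× o (aromatic, H0, X2) → no; 4× c (aromatic, H0, X3) → no; 1× F (H0, X1) → no; 1× N (H2, X3) → no; 1× O (H1, X2) → match; 1× O (H0, X2) → no; 1× C (H3, X4) → no.
That gives 1 matching atom.

1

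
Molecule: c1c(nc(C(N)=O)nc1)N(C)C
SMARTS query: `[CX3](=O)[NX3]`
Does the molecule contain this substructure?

Yes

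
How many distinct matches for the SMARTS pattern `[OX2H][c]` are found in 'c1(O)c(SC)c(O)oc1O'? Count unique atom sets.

3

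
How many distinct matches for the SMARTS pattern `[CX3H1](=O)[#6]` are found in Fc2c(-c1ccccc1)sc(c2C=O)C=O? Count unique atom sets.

2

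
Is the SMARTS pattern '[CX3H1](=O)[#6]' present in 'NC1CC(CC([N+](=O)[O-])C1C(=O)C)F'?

The pattern [CX3H1](=O)[#6] describes an sp2 carbon with one H, double-bonded to O and single-bonded to carbon — an aldehyde.
The closest candidate here is an acetyl/ketone group (-C(=O)CH3), but the carbonyl carbon has H0 (two carbon neighbours), not H1. No other fragment satisfies the full query, so there is no match.

No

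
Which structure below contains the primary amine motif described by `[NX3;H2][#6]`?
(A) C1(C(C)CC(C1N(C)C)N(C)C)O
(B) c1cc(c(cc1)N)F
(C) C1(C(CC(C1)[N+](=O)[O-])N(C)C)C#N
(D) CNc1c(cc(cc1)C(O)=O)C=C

[NX3;H2][#6] describes a trivalent nitrogen with two H attached to carbon (a primary amine).
(A) has a dimethylamino group (-N(CH3)2) but the nitrogen has H0, not H2.
(B) contains a primary amino group (-NH2), which satisfies every atom and bond constraint.
(C) has a dimethylamino group (-N(CH3)2) but the nitrogen has H0, not H2.
(D) has an N-methylamino group (-NHCH3) but the nitrogen bears two carbons and only one H (H1), not H2.
So the answer is (B).

B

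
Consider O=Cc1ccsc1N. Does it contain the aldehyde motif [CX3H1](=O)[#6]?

The pattern [CX3H1](=O)[#6] describes an sp2 carbon with one H, double-bonded to O and single-bonded to carbon — an aldehyde.
The molecule carries an aldehyde (-CHO), whose atoms satisfy every constraint of the query, so the pattern matches.

Yes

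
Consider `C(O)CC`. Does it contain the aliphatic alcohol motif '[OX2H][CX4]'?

Yes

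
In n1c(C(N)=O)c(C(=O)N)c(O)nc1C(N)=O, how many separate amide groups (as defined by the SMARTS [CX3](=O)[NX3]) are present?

3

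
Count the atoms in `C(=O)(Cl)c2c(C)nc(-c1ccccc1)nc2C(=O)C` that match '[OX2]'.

0

The query [OX2] means: aliphatic oxygen with two total connections — ether, hydroxyl, or ester single-bond O.
Check the 19 heavy atoms by environment: 2× n (aromatic, X2) → no; 10× c (aromatic, X3) → no; 2× C (X3) → no; 2× O (X1) → no; 1× Cl (X1) → no; 2× C (X4) → no.
No environment satisfies the query, so 0 matching atoms.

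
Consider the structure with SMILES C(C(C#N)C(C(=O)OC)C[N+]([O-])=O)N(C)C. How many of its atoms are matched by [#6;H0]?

The query [#6;H0] means: any carbon with no attached hydrogen.
Check the 16 heavy atoms by environment: 2× C (H2) → no; 2× C (H1) → no; 1× N (charge +1, H0) → no; 1× O (charge -1, H0) → no; 3× O (H0) → no; 2× C (H0) → match; 2× N (H0) → no; 3× C (H3) → no.
That gives 2 matching atoms.

2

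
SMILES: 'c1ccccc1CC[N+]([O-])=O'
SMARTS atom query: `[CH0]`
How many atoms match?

0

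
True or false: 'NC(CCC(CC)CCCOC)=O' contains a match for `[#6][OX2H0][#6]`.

The pattern [#6][OX2H0][#6] describes an aliphatic oxygen bridging two carbons with no H on the oxygen — an ether.
The molecule carries a methoxy ether (-OCH3), whose atoms satisfy every constraint of the query, so the pattern matches.

True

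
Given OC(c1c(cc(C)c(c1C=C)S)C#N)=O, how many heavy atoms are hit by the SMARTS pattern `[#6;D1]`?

The query [#6;D1] means: carbon bonded to exactly one heavy atom.
Check the 15 heavy atoms by environment: 5× c (aromatic, D3) → no; 1× c (aromatic, D2) → no; 2× C (D2) → no; 2× C (D1) → match; 1× C (D3) → no; 2× O (D1) → no; 1× S (D1) → no; 1× N (D1) → no.
That gives 2 matching atoms.

2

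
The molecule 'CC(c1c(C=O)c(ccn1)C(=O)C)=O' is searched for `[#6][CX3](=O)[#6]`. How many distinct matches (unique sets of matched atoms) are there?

2

[#6][CX3](=O)[#6] is the SMARTS for a ketone: a carbonyl carbon (no H) flanked by two carbons.
The molecule carries 2 separate instances of an acetyl/ketone group (-C(=O)CH3) meeting every constraint; each maps to a distinct set of atoms, giving 2 matches.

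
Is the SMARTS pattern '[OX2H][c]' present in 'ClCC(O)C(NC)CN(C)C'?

The pattern [OX2H][c] describes a hydroxyl oxygen attached to an aromatic carbon — a phenol.
The closest candidate here is a hydroxyl group (-OH), but the -OH is on an aliphatic carbon, not an aromatic c. No other fragment satisfies the full query, so there is no match.

No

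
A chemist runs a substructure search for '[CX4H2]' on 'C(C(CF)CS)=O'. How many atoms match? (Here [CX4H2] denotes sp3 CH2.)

2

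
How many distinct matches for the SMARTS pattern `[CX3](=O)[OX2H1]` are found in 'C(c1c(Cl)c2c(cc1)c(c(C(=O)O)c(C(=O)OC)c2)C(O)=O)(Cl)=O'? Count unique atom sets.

2

[CX3](=O)[OX2H1] is the SMARTS for a carboxylic acid: an sp2 carbon double-bonded to O and single-bonded to an -OH oxygen.
The molecule carries 2 separate instances of a carboxylic acid group (-C(=O)OH) meeting every constraint; each maps to a distinct set of atoms, giving 2 matches.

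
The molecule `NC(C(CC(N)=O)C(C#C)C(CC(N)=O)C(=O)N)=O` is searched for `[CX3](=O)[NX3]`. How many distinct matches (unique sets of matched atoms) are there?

4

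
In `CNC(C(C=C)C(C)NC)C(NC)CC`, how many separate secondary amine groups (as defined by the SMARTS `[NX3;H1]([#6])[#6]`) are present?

[NX3;H1]([#6])[#6] is the SMARTS for a secondary amine: a trivalent nitrogen with one H, bonded to two carbons.
The molecule carries 3 separate instances of an N-methylamino group (-NHCH3) meeting every constraint; each maps to a distinct set of atoms, giving 3 matches.

3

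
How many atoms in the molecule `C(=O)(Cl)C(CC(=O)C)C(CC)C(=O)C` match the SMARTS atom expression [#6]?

Check the 14 heavy atoms by environment: 10× C → match; 3× O → no; 1× Cl → no.
That gives 10 matching atoms.

10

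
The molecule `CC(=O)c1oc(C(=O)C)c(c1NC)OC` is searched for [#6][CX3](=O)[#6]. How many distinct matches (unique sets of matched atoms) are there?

2

[#6][CX3](=O)[#6] is the SMARTS for a ketone: a carbonyl carbon (no H) flanked by two carbons.
The molecule carries 2 separate instances of an acetyl/ketone group (-C(=O)CH3) meeting every constraint; each maps to a distinct set of atoms, giving 2 matches.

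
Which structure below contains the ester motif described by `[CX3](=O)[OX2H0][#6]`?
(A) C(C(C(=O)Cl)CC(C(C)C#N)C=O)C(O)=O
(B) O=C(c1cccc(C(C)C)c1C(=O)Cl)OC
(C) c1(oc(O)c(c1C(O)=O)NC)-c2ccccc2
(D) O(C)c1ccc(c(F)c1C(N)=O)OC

B

[CX3](=O)[OX2H0][#6] describes a carbonyl carbon bonded to an oxygen that is itself bonded to carbon (no H on that O) (an ester).
(A) has a carboxylic acid group (-C(=O)OH) but the singly-bonded O carries H (OX2H1, not H0).
(B) contains a methyl-ester group (-C(=O)OCH3), which satisfies every atom and bond constraint.
(C) has a carboxylic acid group (-C(=O)OH) but the singly-bonded O carries H (OX2H1, not H0).
(D) has a primary amide (-C(=O)NH2) but the carbonyl is bonded to N, not to an O-C linkage.
So the answer is (B).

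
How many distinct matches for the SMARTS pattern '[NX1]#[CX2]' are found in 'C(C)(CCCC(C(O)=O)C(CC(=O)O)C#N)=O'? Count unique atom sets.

[NX1]#[CX2] is the SMARTS for a nitrile: a nitrogen triple-bonded to a two-connected carbon.
Exactly one fragment in the molecule meets all constraints, giving 1 match.

1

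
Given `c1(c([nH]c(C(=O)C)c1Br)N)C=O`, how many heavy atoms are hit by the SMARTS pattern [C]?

3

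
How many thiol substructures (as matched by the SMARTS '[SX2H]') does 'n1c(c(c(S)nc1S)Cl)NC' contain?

2

[SX2H] is the SMARTS for a thiol: an aliphatic sulfur with two connections, one being H.
The molecule carries 2 separate instances of a thiol (-SH) meeting every constraint; each maps to a distinct set of atoms, giving 2 matches.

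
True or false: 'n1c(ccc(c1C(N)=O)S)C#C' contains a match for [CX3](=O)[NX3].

The pattern [CX3](=O)[NX3] describes a carbonyl carbon bonded to a trivalent nitrogen — an amide.
The molecule carries a primary amide (-C(=O)NH2), whose atoms satisfy every constraint of the query, so the pattern matches.

True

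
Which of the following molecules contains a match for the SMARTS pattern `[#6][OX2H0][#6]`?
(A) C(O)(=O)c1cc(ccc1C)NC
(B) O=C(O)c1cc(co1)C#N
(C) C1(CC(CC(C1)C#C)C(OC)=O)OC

[#6][OX2H0][#6] describes an aliphatic oxygen bridging two carbons with no H on the oxygen (an ether).
(A) has a carboxylic acid group (-C(=O)OH) but the -OH oxygen has H1; the =O is OX1, not OX2.
(B) has a carboxylic acid group (-C(=O)OH) but the -OH oxygen has H1; the =O is OX1, not OX2.
(C) contains a methoxy ether (-OCH3), which satisfies every atom and bond constraint.
So the answer is (C).

C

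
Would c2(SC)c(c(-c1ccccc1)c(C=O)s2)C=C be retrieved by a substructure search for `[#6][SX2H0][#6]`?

The pattern [#6][SX2H0][#6] describes an aliphatic sulfur bridging two carbons with no H on the sulfur — a thioether.
The molecule carries a methylthio ether (-SCH3), whose atoms satisfy every constraint of the query, so the pattern matches.

Yes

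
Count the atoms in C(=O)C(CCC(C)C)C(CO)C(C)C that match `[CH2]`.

Check the 14 heavy atoms by environment: 3× C (H2) → match; 5× C (H1) → no; 4× C (H3) → no; 1× O (H1) → no; 1× O (H0) → no.
That gives 3 matching atoms.

3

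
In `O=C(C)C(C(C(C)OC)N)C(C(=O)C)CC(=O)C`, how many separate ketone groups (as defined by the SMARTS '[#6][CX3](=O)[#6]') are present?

3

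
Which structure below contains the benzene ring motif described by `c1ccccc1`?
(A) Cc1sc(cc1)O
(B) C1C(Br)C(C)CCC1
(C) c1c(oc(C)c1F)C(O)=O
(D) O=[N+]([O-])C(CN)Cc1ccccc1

D

c1ccccc1 describes six aromatic carbons in a ring (a benzene ring).
(A) has a methyl group (-CH3) but no six-membered all-carbon aromatic ring is present.
(B) has a methyl group (-CH3) but no six-membered all-carbon aromatic ring is present.
(C) has a methyl group (-CH3) but no six-membered all-carbon aromatic ring is present.
(D) contains a phenyl ring, which satisfies every atom and bond constraint.
So the answer is (D).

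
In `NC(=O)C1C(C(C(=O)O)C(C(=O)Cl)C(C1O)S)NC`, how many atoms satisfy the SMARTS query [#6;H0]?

The query [#6;H0] means: any carbon with no attached hydrogen.
Check the 19 heavy atoms by environment: 6× C (H1) → no; 2× O (H1) → no; 3× C (H0) → match; 3× O (H0) → no; 1× Cl (H0) → no; 1× S (H1) → no; 1× N (H1) → no; 1× C (H3) → no; 1× N (H2) → no.
That gives 3 matching atoms.

3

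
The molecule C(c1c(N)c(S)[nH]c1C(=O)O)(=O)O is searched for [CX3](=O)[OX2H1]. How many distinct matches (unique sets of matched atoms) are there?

2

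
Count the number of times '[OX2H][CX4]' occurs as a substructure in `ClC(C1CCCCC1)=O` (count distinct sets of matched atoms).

0

[OX2H][CX4] is the SMARTS for an aliphatic alcohol: a hydroxyl oxygen bound to an sp3 (X4) carbon.
No fragment in the molecule satisfies every constraint, giving 0 matches.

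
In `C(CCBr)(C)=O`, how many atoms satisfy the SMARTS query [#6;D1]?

The query [#6;D1] means: carbon bonded to exactly one heavy atom.
Check the 6 heavy atoms by environment: 2× C (D2) → no; 1× C (D3) → no; 1× O (D1) → no; 1× C (D1) → match; 1× Br (D1) → no.
That gives 1 matching atom.

1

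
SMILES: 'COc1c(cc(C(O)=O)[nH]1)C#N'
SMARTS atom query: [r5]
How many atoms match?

5

The query [r5] means: r5 matches atoms in a five-membered ring.
Check the 12 heavy atoms by environment: 1× n (aromatic, in 5-ring) → match; 4× c (aromatic, in 5-ring) → match; 3× C (acyclic) → no; 1× N (acyclic) → no; 3× O (acyclic) → no.
Summing the matching environments: 1 + 4 = 5 matching atoms.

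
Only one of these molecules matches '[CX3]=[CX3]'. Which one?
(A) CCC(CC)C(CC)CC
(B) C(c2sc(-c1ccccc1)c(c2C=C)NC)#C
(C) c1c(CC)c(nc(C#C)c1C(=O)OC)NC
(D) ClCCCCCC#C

B

[CX3]=[CX3] describes a non-aromatic C=C double bond between two sp2 carbons (an alkene).
(A) has an ethyl group (-CH2CH3) but its C-C bond is a single bond between CX4 carbons, not CX3=CX3.
(B) contains a vinyl group (-CH=CH2), which satisfies every atom and bond constraint.
(C) has an ethynyl group (-C#CH) but the C-C bond is a triple bond, not a double bond.
(D) has an ethynyl group (-C#CH) but the C-C bond is a triple bond, not a double bond.
So the answer is (B).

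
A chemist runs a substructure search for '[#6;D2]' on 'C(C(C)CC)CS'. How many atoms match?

3

Check the 7 heavy atoms by environment: 3× C (D2) → match; 1× C (D3) → no; 2× C (D1) → no; 1× S (D1) → no.
That gives 3 matching atoms.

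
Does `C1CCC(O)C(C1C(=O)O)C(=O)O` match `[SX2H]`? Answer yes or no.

The pattern [SX2H] describes an aliphatic sulfur with two connections, one being H — a thiol.
The closest candidate here is a hydroxyl group (-OH), but it is an -OH, not an -SH. No other fragment satisfies the full query, so there is no match.

No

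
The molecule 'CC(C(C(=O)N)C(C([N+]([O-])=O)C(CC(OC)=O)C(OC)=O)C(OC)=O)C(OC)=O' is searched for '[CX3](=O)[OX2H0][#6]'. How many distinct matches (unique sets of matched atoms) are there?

4

[CX3](=O)[OX2H0][#6] is the SMARTS for an ester: a carbonyl carbon bonded to an oxygen that is itself bonded to carbon (no H on that O).
The molecule carries 4 separate instances of a methyl-ester group (-C(=O)OCH3) meeting every constraint; each maps to a distinct set of atoms, giving 4 matches.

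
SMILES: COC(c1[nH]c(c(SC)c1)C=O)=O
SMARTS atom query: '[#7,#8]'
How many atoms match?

The query [#7,#8] means: nitrogen or oxygen (comma = OR).
Check the 13 heavy atoms by environment: 1× n (aromatic) → match; 4× c (aromatic) → no; 4× C → no; 3× O → match; 1× S → no.
Summing the matching environments: 1 + 3 = 4 matching atoms.

4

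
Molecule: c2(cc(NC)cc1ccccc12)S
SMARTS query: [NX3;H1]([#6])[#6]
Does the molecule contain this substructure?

The pattern [NX3;H1]([#6])[#6] describes a trivalent nitrogen with one H, bonded to two carbons — a secondary amine.
The molecule carries an N-methylamino group (-NHCH3), whose atoms satisfy every constraint of the query, so the pattern matches.

Yes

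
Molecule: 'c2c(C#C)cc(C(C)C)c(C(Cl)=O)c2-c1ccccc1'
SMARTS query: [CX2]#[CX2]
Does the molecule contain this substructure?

Yes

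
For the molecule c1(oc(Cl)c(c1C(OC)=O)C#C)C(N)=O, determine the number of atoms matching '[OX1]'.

The query [OX1] means: aliphatic oxygen with one total connection — typically a carbonyl =O or an oxide.
Check the 15 heavy atoms by environment: 1× o (aromatic, X2) → no; 4× c (aromatic, X3) → no; 2× C (X3) → no; 2× O (X1) → match; 1× O (X2) → no; 1× C (X4) → no; 1× Cl (X1) → no; 2× C (X2) → no; 1× N (X3) → no.
That gives 2 matching atoms.

2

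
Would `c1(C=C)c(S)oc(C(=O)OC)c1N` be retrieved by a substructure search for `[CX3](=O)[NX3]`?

The pattern [CX3](=O)[NX3] describes a carbonyl carbon bonded to a trivalent nitrogen — an amide.
The closest candidate here is a primary amino group (-NH2), but the -NH2 is not attached to a carbonyl carbon. No other fragment satisfies the full query, so there is no match.

No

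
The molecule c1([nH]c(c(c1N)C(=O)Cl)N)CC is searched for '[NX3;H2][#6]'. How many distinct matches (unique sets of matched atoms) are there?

2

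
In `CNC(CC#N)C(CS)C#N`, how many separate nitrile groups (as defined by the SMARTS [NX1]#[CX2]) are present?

2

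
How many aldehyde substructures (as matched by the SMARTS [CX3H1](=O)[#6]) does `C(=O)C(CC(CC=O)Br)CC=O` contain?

[CX3H1](=O)[#6] is the SMARTS for an aldehyde: an sp2 carbon with one H, double-bonded to O and single-bonded to carbon.
The molecule carries 3 separate instances of an aldehyde (-CHO) meeting every constraint; each maps to a distinct set of atoms, giving 3 matches.

3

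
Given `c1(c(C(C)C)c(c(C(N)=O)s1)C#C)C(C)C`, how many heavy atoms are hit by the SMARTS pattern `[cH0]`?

4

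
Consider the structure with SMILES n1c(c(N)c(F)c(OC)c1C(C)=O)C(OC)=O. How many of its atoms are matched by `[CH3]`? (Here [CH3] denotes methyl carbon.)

3

The query [CH3] means: aliphatic carbon with exactly three hydrogens.
Check the 17 heavy atoms by environment: 1× n (aromatic, H0) → no; 5× c (aromatic, H0) → no; 2× C (H0) → no; 4× O (H0) → no; 3× C (H3) → match; 1× N (H2) → no; 1× F (H0) → no.
That gives 3 matching atoms.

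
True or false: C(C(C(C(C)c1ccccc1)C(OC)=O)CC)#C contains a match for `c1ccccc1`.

The pattern c1ccccc1 describes six aromatic carbons in a ring — a benzene ring.
The molecule carries a phenyl ring, whose atoms satisfy every constraint of the query, so the pattern matches.

True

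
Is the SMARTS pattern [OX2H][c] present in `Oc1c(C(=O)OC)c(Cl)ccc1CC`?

Yes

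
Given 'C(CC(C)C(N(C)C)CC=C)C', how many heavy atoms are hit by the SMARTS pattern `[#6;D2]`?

4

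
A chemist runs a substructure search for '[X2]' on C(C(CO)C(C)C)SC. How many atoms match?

The query [X2] means: any atom with exactly two total connections (bonds + H).
Check the 9 heavy atoms by environment: 7× C (X4) → no; 1× S (X2) → match; 1× O (X2) → match.
Summing the matching environments: 1 + 1 = 2 matching atoms.

2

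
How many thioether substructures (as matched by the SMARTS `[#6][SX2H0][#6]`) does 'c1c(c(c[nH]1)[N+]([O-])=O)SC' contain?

1

[#6][SX2H0][#6] is the SMARTS for a thioether: an aliphatic sulfur bridging two carbons with no H on the sulfur.
Exactly one fragment in the molecule meets all constraints, giving 1 match.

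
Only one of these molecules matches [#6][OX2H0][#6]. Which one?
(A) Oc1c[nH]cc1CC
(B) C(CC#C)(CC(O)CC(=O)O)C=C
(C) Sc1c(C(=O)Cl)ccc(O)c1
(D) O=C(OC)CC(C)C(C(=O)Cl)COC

[#6][OX2H0][#6] describes an aliphatic oxygen bridging two carbons with no H on the oxygen (an ether).
(A) has a hydroxyl group (-OH) but the oxygen has H1, not H0 bridging two carbons.
(B) has a hydroxyl group (-OH) but the oxygen has H1, not H0 bridging two carbons.
(C) has a hydroxyl group (-OH) but the oxygen has H1, not H0 bridging two carbons.
(D) contains a methoxy ether (-OCH3), which satisfies every atom and bond constraint.
So the answer is (D).

D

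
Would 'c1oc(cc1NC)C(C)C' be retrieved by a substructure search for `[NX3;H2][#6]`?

No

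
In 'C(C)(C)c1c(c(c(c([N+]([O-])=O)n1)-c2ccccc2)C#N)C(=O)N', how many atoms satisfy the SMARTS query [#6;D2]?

6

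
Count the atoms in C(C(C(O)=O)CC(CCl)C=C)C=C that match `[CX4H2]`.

3

The query [CX4H2] means: sp3 carbon (X4) with exactly two hydrogens.
Check the 13 heavy atoms by environment: 3× C (H2, X4) → match; 2× C (H1, X4) → no; 1× Cl (H0, X1) → no; 1× C (H0, X3) → no; 1× O (H0, X1) → no; 1× O (H1, X2) → no; 2× C (H1, X3) → no; 2× C (H2, X3) → no.
That gives 3 matching atoms.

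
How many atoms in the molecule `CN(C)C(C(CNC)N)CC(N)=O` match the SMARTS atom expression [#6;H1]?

2

The query [#6;H1] means: any carbon bearing exactly one hydrogen.
Check the 13 heavy atoms by environment: 2× C (H2) → no; 2× C (H1) → match; 1× N (H1) → no; 3× C (H3) → no; 2× N (H2) → no; 1× C (H0) → no; 1× O (H0) → no; 1× N (H0) → no.
That gives 2 matching atoms.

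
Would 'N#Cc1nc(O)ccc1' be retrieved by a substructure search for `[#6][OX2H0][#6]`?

No

The pattern [#6][OX2H0][#6] describes an aliphatic oxygen bridging two carbons with no H on the oxygen — an ether.
The closest candidate here is a hydroxyl group (-OH), but the oxygen has H1, not H0 bridging two carbons. No other fragment satisfies the full query, so there is no match.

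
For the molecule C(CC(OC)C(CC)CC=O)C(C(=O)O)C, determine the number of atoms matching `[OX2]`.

Check the 16 heavy atoms by environment: 10× C (X4) → no; 2× C (X3) → no; 2× O (X1) → no; 2× O (X2) → match.
That gives 2 matching atoms.

2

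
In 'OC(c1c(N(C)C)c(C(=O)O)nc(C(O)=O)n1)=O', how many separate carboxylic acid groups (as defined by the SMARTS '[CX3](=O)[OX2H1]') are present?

3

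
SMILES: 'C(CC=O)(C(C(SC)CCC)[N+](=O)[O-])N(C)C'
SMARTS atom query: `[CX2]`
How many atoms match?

0

Check the 17 heavy atoms by environment: 10× C (X4) → no; 1× N (X3) → no; 1× N (charge +1, X3) → no; 1× O (charge -1, X1) → no; 2× O (X1) → no; 1× S (X2) → no; 1× C (X3) → no.
No environment satisfies the query, so 0 matching atoms.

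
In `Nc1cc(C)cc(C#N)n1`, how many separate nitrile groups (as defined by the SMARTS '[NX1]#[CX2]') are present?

1

[NX1]#[CX2] is the SMARTS for a nitrile: a nitrogen triple-bonded to a two-connected carbon.
Exactly one fragment in the molecule meets all constraints, giving 1 match.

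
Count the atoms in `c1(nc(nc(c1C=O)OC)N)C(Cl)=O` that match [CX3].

2

The query [CX3] means: C with X3: aliphatic carbon with exactly 3 total connections.
Check the 14 heavy atoms by environment: 2× n (aromatic, X2) → no; 4× c (aromatic, X3) → no; 1× O (X2) → no; 1× C (X4) → no; 1× N (X3) → no; 2× C (X3) → match; 2× O (X1) → no; 1× Cl (X1) → no.
That gives 2 matching atoms.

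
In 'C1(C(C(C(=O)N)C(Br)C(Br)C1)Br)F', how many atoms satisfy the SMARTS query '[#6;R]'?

6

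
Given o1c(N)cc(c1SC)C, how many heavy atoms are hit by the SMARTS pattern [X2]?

2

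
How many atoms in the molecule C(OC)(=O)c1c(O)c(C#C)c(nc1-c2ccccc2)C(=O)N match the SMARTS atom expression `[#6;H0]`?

The query [#6;H0] means: any carbon with no attached hydrogen.
Check the 22 heavy atoms by environment: 1× n (aromatic, H0) → no; 6× c (aromatic, H0) → match; 3× C (H0) → match; 3× O (H0) → no; 1× N (H2) → no; 1× C (H3) → no; 5× c (aromatic, H1) → no; 1× O (H1) → no; 1× C (H1) → no.
Summing the matching environments: 6 + 3 = 9 matching atoms.

9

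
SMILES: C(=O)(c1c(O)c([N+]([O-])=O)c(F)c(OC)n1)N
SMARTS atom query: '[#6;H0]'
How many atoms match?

6

Check the 16 heavy atoms by environment: 1× n (aromatic, H0) → no; 5× c (aromatic, H0) → match; 1× F (H0) → no; 1× N (charge +1, H0) → no; 1× O (charge -1, H0) → no; 3× O (H0) → no; 1× C (H3) → no; 1× C (H0) → match; 1× N (H2) → no; 1× O (H1) → no.
Summing the matching environments: 5 + 1 = 6 matching atoms.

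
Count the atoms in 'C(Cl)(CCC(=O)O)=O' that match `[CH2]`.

The query [CH2] means: aliphatic carbon with exactly two hydrogens.
Check the 8 heavy atoms by environment: 2× C (H2) → match; 2× C (H0) → no; 2× O (H0) → no; 1× Cl (H0) → no; 1× O (H1) → no.
That gives 2 matching atoms.

2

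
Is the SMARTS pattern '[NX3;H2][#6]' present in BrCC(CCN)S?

Yes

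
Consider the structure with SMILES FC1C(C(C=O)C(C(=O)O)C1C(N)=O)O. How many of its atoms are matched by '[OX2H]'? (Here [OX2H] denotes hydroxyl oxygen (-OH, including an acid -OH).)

2

The query [OX2H] means: aliphatic oxygen with two connections, one of which is H — an -OH oxygen.
Check the 15 heavy atoms by environment: 5× C (H1, X4) → no; 1× C (H1, X3) → no; 3× O (H0, X1) → no; 2× C (H0, X3) → no; 2× O (H1, X2) → match; 1× F (H0, X1) → no; 1× N (H2, X3) → no.
That gives 2 matching atoms.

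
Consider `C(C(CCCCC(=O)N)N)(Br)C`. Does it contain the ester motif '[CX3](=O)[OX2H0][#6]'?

The pattern [CX3](=O)[OX2H0][#6] describes a carbonyl carbon bonded to an oxygen that is itself bonded to carbon (no H on that O) — an ester.
The closest candidate here is a primary amide (-C(=O)NH2), but the carbonyl is bonded to N, not to an O-C linkage. No other fragment satisfies the full query, so there is no match.

No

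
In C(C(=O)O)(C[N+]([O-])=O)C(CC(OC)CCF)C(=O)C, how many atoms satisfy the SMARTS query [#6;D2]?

Check the 19 heavy atoms by environment: 4× C (D2) → match; 5× C (D3) → no; 1× N (charge +1, D3) → no; 1× O (charge -1, D1) → no; 4× O (D1) → no; 1× F (D1) → no; 1× O (D2) → no; 2× C (D1) → no.
That gives 4 matching atoms.

4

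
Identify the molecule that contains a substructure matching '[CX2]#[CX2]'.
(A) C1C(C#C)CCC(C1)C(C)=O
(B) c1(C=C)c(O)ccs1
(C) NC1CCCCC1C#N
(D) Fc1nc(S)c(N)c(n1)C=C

A

[CX2]#[CX2] describes a carbon-carbon triple bond (an alkyne).
(A) contains an ethynyl group (-C#CH), which satisfies every atom and bond constraint.
(B) has a vinyl group (-CH=CH2) but the C=C is a double bond; both carbons are CX3, not CX2.
(C) has a nitrile (-C#N) but the triple bond is C#N, not C#C.
(D) has a vinyl group (-CH=CH2) but the C=C is a double bond; both carbons are CX3, not CX2.
So the answer is (A).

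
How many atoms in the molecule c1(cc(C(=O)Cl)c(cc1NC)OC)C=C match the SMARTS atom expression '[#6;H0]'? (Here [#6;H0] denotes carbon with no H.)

5

Check the 15 heavy atoms by environment: 4× c (aromatic, H0) → match; 2× c (aromatic, H1) → no; 1× C (H1) → no; 1× C (H2) → no; 1× N (H1) → no; 2× C (H3) → no; 1× C (H0) → match; 2× O (H0) → no; 1× Cl (H0) → no.
Summing the matching environments: 4 + 1 = 5 matching atoms.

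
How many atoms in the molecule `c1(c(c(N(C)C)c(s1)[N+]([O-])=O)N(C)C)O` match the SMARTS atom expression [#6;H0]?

4

The query [#6;H0] means: any carbon with no attached hydrogen.
Check the 15 heavy atoms by environment: 1× s (aromatic, H0) → no; 4× c (aromatic, H0) → match; 2× N (H0) → no; 4× C (H3) → no; 1× N (charge +1, H0) → no; 1× O (charge -1, H0) → no; 1× O (H0) → no; 1× O (H1) → no.
That gives 4 matching atoms.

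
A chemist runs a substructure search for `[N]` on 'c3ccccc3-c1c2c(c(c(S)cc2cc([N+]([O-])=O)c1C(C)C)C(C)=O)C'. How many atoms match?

1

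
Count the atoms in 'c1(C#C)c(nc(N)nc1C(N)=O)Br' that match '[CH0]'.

The query [CH0] means: aliphatic carbon with no attached hydrogen.
Check the 13 heavy atoms by environment: 2× n (aromatic, H0) → no; 4× c (aromatic, H0) → no; 2× C (H0) → match; 1× C (H1) → no; 1× Br (H0) → no; 1× O (H0) → no; 2× N (H2) → no.
That gives 2 matching atoms.

2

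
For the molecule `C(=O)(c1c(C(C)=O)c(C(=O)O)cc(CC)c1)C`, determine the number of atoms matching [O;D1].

The query [O;D1] means: aliphatic oxygen bonded to exactly one heavy atom.
Check the 17 heavy atoms by environment: 4× c (aromatic, D3) → no; 2× c (aromatic, D2) → no; 3× C (D3) → no; 4× O (D1) → match; 1× C (D2) → no; 3× C (D1) → no.
That gives 4 matching atoms.

4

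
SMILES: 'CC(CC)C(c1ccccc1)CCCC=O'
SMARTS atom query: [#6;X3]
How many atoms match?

Check the 16 heavy atoms by environment: 8× C (X4) → no; 6× c (aromatic, X3) → match; 1× C (X3) → match; 1× O (X1) → no.
Summing the matching environments: 6 + 1 = 7 matching atoms.

7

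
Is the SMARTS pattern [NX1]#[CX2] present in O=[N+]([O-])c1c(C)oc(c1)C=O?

No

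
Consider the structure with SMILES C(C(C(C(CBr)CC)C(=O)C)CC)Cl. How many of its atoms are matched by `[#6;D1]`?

3

Check the 14 heavy atoms by environment: 4× C (D2) → no; 4× C (D3) → no; 3× C (D1) → match; 1× O (D1) → no; 1× Br (D1) → no; 1× Cl (D1) → no.
That gives 3 matching atoms.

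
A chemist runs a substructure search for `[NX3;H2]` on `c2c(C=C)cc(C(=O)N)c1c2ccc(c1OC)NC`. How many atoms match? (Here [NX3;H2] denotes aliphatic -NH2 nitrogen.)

1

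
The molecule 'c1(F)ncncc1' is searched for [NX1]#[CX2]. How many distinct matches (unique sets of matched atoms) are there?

0

[NX1]#[CX2] is the SMARTS for a nitrile: a nitrogen triple-bonded to a two-connected carbon.
No fragment in the molecule satisfies every constraint, giving 0 matches.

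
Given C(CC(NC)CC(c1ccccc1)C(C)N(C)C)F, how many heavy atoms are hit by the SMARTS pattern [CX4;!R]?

The query [CX4;!R] means: aliphatic carbon with four total connections, not in a ring.
Check the 19 heavy atoms by environment: 10× C (X4, acyclic) → match; 2× N (X3, acyclic) → no; 6× c (aromatic, X3, in 6-ring) → no; 1× F (X1, acyclic) → no.
That gives 10 matching atoms.

10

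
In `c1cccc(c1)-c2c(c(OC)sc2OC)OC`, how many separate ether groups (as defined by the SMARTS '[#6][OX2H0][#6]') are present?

[#6][OX2H0][#6] is the SMARTS for an ether: an aliphatic oxygen bridging two carbons with no H on the oxygen.
The molecule carries 3 separate instances of a methoxy ether (-OCH3) meeting every constraint; each maps to a distinct set of atoms, giving 3 matches.

3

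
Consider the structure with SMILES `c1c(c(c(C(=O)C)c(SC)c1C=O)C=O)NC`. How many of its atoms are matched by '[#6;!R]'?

Check the 17 heavy atoms by environment: 6× c (aromatic, in 6-ring) → no; 1× N (acyclic) → no; 6× C (acyclic) → match; 3× O (acyclic) → no; 1× S (acyclic) → no.
That gives 6 matching atoms.

6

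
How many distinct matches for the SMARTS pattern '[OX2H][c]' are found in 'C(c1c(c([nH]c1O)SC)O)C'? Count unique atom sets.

2

[OX2H][c] is the SMARTS for a phenol: a hydroxyl oxygen attached to an aromatic carbon.
The molecule carries 2 separate instances of a hydroxyl group (-OH) meeting every constraint; each maps to a distinct set of atoms, giving 2 matches.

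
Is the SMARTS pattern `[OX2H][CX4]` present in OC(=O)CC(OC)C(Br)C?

No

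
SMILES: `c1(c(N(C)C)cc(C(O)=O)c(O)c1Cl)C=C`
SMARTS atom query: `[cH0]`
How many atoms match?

5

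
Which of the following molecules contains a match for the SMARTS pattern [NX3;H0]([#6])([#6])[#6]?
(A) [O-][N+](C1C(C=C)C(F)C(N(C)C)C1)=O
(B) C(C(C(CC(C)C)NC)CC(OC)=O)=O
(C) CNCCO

A

[NX3;H0]([#6])([#6])[#6] describes a trivalent nitrogen with no H, bonded to three carbons (a tertiary amine).
(A) contains a dimethylamino group (-N(CH3)2), which satisfies every atom and bond constraint.
(B) has an N-methylamino group (-NHCH3) but the nitrogen still has one H (H1), not H0.
(C) has an N-methylamino group (-NHCH3) but the nitrogen still has one H (H1), not H0.
So the answer is (A).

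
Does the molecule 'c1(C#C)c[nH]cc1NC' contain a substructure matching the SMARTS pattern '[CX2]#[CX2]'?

Yes

The pattern [CX2]#[CX2] describes a carbon-carbon triple bond — an alkyne.
The molecule carries an ethynyl group (-C#CH), whose atoms satisfy every constraint of the query, so the pattern matches.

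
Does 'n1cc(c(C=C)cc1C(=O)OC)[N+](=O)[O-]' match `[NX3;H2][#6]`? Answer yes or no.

No

The pattern [NX3;H2][#6] describes a trivalent nitrogen with two H attached to carbon — a primary amine.
The closest candidate here is a nitro group (-[N+](=O)[O-]), but the nitrogen is [N+] with no H, not NX3H2. No other fragment satisfies the full query, so there is no match.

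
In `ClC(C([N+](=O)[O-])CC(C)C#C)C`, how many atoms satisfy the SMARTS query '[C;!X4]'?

The query [C;!X4] means: aliphatic carbon that does not have four total connections.
Check the 12 heavy atoms by environment: 6× C (X4) → no; 1× N (charge +1, X3) → no; 1× O (charge -1, X1) → no; 1× O (X1) → no; 2× C (X2) → match; 1× Cl (X1) → no.
That gives 2 matching atoms.

2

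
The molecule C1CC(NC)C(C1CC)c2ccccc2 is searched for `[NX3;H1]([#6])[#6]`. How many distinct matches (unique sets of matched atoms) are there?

[NX3;H1]([#6])[#6] is the SMARTS for a secondary amine: a trivalent nitrogen with one H, bonded to two carbons.
Exactly one fragment in the molecule meets all constraints, giving 1 match.

1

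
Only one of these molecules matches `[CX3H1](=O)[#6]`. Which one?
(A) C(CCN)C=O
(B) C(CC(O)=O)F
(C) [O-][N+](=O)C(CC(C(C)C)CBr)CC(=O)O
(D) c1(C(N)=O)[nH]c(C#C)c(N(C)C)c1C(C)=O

[CX3H1](=O)[#6] describes an sp2 carbon with one H, double-bonded to O and single-bonded to carbon (an aldehyde).
(A) contains an aldehyde (-CHO), which satisfies every atom and bond constraint.
(B) has a carboxylic acid group (-C(=O)OH) but the carbonyl carbon has H0 and is bonded to O, not H1.
(C) has a carboxylic acid group (-C(=O)OH) but the carbonyl carbon has H0 and is bonded to O, not H1.
(D) has an acetyl/ketone group (-C(=O)CH3) but the carbonyl carbon has H0 (two carbon neighbours), not H1.
So the answer is (A).

A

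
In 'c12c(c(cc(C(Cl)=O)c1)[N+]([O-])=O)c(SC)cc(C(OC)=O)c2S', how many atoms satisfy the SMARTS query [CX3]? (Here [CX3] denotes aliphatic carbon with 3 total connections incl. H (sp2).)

Check the 23 heavy atoms by environment: 10× c (aromatic, X3) → no; 2× C (X3) → match; 3× O (X1) → no; 1× Cl (X1) → no; 1× N (charge +1, X3) → no; 1× O (charge -1, X1) → no; 1× O (X2) → no; 2× C (X4) → no; 2× S (X2) → no.
That gives 2 matching atoms.

2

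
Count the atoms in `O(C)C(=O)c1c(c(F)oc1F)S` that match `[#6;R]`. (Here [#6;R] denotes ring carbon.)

The query [#6;R] means: carbon that is part of a ring.
Check the 12 heavy atoms by environment: 1× o (aromatic, in 5-ring) → no; 4× c (aromatic, in 5-ring) → match; 1× S (acyclic) → no; 2× C (acyclic) → no; 2× O (acyclic) → no; 2× F (acyclic) → no.
That gives 4 matching atoms.

4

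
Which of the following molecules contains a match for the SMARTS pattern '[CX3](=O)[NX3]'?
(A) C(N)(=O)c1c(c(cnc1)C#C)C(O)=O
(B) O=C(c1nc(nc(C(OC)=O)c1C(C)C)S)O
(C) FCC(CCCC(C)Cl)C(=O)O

[CX3](=O)[NX3] describes a carbonyl carbon bonded to a trivalent nitrogen (an amide).
(A) contains a primary amide (-C(=O)NH2), which satisfies every atom and bond constraint.
(B) has a carboxylic acid group (-C(=O)OH) but the carbonyl is bonded to O, not to an NX3 nitrogen.
(C) has a carboxylic acid group (-C(=O)OH) but the carbonyl is bonded to O, not to an NX3 nitrogen.
So the answer is (A).

A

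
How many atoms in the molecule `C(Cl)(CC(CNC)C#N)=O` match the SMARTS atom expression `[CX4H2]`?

2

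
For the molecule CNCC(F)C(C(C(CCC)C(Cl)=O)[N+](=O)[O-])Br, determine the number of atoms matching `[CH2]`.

3

The query [CH2] means: aliphatic carbon with exactly two hydrogens.
Check the 18 heavy atoms by environment: 3× C (H2) → match; 4× C (H1) → no; 1× N (charge +1, H0) → no; 1× O (charge -1, H0) → no; 2× O (H0) → no; 1× F (H0) → no; 1× C (H0) → no; 1× Cl (H0) → no; 1× Br (H0) → no; 2× C (H3) → no; 1× N (H1) → no.
That gives 3 matching atoms.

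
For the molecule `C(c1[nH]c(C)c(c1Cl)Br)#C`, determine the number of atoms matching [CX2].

2

The query [CX2] means: C with X2: aliphatic carbon with exactly 2 total connections.
Check the 10 heavy atoms by environment: 1× n (aromatic, X3) → no; 4× c (aromatic, X3) → no; 2× C (X2) → match; 1× Cl (X1) → no; 1× Br (X1) → no; 1× C (X4) → no.
That gives 2 matching atoms.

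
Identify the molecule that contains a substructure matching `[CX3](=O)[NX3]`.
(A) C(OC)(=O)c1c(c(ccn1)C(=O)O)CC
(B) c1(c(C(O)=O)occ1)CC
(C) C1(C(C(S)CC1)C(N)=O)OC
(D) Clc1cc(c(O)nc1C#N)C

[CX3](=O)[NX3] describes a carbonyl carbon bonded to a trivalent nitrogen (an amide).
(A) has a carboxylic acid group (-C(=O)OH) but the carbonyl is bonded to O, not to an NX3 nitrogen.
(B) has a carboxylic acid group (-C(=O)OH) but the carbonyl is bonded to O, not to an NX3 nitrogen.
(C) contains a primary amide (-C(=O)NH2), which satisfies every atom and bond constraint.
(D) has a nitrile (-C#N) but the nitrile N is NX1 (triple-bonded), not NX3.
So the answer is (C).

C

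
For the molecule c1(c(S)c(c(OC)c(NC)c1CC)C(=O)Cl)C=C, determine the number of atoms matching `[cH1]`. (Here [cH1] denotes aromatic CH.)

The query [cH1] means: aromatic carbon bearing exactly one hydrogen.
Check the 18 heavy atoms by environment: 6× c (aromatic, H0) → no; 2× C (H2) → no; 3× C (H3) → no; 1× C (H0) → no; 2× O (H0) → no; 1× Cl (H0) → no; 1× S (H1) → no; 1× C (H1) → no; 1× N (H1) → no.
No environment satisfies the query, so 0 matching atoms.

0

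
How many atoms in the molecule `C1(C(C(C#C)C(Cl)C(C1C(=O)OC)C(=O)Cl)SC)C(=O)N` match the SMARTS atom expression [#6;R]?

The query [#6;R] means: carbon that is part of a ring.
Check the 21 heavy atoms by environment: 6× C (in 6-ring) → match; 7× C (acyclic) → no; 4× O (acyclic) → no; 1× N (acyclic) → no; 2× Cl (acyclic) → no; 1× S (acyclic) → no.
That gives 6 matching atoms.

6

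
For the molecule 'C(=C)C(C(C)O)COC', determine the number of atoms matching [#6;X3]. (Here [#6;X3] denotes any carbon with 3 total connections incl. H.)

Check the 9 heavy atoms by environment: 5× C (X4) → no; 2× O (X2) → no; 2× C (X3) → match.
That gives 2 matching atoms.

2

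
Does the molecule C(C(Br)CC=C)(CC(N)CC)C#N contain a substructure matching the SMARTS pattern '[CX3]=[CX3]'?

Yes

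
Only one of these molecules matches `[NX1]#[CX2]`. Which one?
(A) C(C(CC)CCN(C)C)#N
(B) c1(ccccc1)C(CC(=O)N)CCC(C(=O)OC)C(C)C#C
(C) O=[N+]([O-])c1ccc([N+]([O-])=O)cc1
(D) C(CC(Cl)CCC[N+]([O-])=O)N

A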